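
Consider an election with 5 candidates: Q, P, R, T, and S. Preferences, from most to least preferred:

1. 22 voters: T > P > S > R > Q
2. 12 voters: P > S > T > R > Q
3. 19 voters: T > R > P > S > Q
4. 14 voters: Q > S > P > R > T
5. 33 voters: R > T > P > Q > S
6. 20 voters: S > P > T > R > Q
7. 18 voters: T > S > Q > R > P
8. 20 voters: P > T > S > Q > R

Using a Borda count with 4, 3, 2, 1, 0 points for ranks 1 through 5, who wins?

Q: 22·0 + 12·0 + 19·0 + 14·4 + 33·1 + 20·0 + 18·2 + 20·1 = 145
P: 22·3 + 12·4 + 19·2 + 14·2 + 33·2 + 20·3 + 18·0 + 20·4 = 386
R: 22·1 + 12·1 + 19·3 + 14·1 + 33·4 + 20·1 + 18·1 + 20·0 = 275
T: 22·4 + 12·2 + 19·4 + 14·0 + 33·3 + 20·2 + 18·4 + 20·3 = 459
S: 22·2 + 12·3 + 19·1 + 14·3 + 33·0 + 20·4 + 18·3 + 20·2 = 315
T has the highest Borda score (459).

T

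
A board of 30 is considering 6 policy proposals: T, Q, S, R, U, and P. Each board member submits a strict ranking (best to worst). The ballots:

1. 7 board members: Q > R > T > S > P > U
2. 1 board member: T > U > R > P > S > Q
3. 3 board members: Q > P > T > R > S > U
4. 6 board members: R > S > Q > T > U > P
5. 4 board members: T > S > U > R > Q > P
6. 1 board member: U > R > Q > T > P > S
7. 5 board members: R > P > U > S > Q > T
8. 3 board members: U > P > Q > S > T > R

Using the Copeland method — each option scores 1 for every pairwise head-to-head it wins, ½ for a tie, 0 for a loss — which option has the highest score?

T: beats S, U, and P; loses to Q and R → score 3.
Q: beats T, U, and P; loses to S and R → score 3.
S: beats Q, U, and P; loses to T and R → score 3.
R: beats T, Q, S, U, and P → score 5.
U: ties P; loses to T, Q, S, and R → score 0.5.
P: ties U; loses to T, Q, S, and R → score 0.5.
R has the best pairwise record.

R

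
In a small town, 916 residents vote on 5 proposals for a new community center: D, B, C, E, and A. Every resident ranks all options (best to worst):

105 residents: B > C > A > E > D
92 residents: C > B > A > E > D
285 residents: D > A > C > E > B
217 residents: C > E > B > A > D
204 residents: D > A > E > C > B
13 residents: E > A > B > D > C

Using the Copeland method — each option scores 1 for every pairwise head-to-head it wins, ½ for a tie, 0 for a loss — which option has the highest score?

D

D: beats B, C, E, and A → score 4.
B: loses to D, C, E, and A → score 0.
C: beats B and E; loses to D and A → score 2.
E: beats B; loses to D, C, and A → score 1.
A: beats B, C, and E; loses to D → score 3.
D has the best pairwise record.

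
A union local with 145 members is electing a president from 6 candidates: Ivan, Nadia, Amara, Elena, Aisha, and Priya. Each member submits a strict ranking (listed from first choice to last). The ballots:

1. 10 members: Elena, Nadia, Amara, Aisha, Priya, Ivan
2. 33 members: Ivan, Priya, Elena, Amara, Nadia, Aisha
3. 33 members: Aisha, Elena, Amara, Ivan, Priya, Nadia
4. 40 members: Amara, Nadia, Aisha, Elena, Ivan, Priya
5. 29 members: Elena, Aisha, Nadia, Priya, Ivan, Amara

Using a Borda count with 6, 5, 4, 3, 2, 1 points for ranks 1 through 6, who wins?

Ivan: 10·1 + 33·6 + 33·3 + 40·2 + 29·2 = 445
Nadia: 10·5 + 33·2 + 33·1 + 40·5 + 29·4 = 465
Amara: 10·4 + 33·3 + 33·4 + 40·6 + 29·1 = 540
Elena: 10·6 + 33·4 + 33·5 + 40·3 + 29·6 = 651
Aisha: 10·3 + 33·1 + 33·6 + 40·4 + 29·5 = 566
Priya: 10·2 + 33·5 + 33·2 + 40·1 + 29·3 = 378
Elena has the highest Borda score (651).

Elena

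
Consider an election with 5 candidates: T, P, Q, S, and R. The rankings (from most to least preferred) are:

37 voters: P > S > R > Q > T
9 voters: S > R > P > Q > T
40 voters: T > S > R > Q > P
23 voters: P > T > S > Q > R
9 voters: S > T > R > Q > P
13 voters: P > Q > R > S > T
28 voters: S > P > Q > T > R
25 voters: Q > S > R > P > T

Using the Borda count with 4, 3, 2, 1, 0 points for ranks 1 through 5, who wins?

S

T: 37·0 + 9·0 + 40·4 + 23·3 + 9·3 + 13·0 + 28·1 + 25·0 = 284
P: 37·4 + 9·2 + 40·0 + 23·4 + 9·0 + 13·4 + 28·3 + 25·1 = 419
Q: 37·1 + 9·1 + 40·1 + 23·1 + 9·1 + 13·3 + 28·2 + 25·4 = 313
S: 37·3 + 9·4 + 40·3 + 23·2 + 9·4 + 13·1 + 28·4 + 25·3 = 549
R: 37·2 + 9·3 + 40·2 + 23·0 + 9·2 + 13·2 + 28·0 + 25·2 = 275
S has the highest Borda score (549).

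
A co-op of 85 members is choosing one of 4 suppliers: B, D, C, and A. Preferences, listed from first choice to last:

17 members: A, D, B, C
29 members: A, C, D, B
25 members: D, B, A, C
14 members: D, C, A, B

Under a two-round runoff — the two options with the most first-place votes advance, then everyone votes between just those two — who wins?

Round 1 first-place votes: B 0, D 39, C 0, A 46.
A and D advance.
Runoff: A is preferred to D by 46 voters; D by 39.
A wins the runoff.

A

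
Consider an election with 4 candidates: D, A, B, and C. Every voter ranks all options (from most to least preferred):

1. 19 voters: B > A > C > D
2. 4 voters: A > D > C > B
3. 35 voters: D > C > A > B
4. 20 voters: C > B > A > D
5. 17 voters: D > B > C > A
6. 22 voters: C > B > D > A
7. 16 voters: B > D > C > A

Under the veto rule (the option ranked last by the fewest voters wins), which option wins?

Last-place votes: D 39, A 55, B 39, C 0.
C is ranked last by the fewest voters, so C wins.

C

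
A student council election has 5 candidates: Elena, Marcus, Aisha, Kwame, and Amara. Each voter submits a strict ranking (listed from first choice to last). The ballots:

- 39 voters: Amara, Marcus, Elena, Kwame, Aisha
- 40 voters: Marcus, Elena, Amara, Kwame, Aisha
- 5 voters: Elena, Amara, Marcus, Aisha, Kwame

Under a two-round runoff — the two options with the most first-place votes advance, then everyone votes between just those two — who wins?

Round 1 first-place votes: Elena 5, Marcus 40, Aisha 0, Kwame 0, Amara 39.
Marcus and Amara advance.
Runoff: Marcus is preferred to Amara by 40 voters; Amara by 44.
Amara wins the runoff.

Amara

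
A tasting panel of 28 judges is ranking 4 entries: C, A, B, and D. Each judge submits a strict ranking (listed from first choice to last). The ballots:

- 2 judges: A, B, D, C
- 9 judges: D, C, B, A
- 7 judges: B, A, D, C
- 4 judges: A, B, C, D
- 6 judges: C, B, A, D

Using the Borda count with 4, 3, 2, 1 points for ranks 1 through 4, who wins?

C: 2·1 + 9·3 + 7·1 + 4·2 + 6·4 = 68
A: 2·4 + 9·1 + 7·3 + 4·4 + 6·2 = 66
B: 2·3 + 9·2 + 7·4 + 4·3 + 6·3 = 82
D: 2·2 + 9·4 + 7·2 + 4·1 + 6·1 = 64
B has the highest Borda score (82).

B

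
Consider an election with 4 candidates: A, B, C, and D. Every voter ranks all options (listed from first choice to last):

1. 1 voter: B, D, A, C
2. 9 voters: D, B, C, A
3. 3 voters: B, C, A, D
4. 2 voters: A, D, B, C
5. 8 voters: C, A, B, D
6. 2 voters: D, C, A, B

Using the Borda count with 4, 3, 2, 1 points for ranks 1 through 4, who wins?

C

A: 1·2 + 9·1 + 3·2 + 2·4 + 8·3 + 2·2 = 53
B: 1·4 + 9·3 + 3·4 + 2·2 + 8·2 + 2·1 = 65
C: 1·1 + 9·2 + 3·3 + 2·1 + 8·4 + 2·3 = 68
D: 1·3 + 9·4 + 3·1 + 2·3 + 8·1 + 2·4 = 64
C has the highest Borda score (68).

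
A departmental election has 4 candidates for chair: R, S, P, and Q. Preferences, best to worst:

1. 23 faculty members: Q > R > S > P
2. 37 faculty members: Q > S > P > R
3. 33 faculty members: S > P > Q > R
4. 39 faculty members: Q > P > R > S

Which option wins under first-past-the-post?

Q

First-place votes: R 0, S 33, P 0, Q 99.
Q has the most first-place votes.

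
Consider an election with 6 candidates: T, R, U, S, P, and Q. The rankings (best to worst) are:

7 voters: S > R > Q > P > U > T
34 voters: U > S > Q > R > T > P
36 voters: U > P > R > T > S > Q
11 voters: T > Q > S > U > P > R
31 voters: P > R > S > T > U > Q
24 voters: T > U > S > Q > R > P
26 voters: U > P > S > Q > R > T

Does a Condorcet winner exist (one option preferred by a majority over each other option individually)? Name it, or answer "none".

U vs T: 103–66 for U.
U vs R: 131–38 for U.
U vs S: 120–49 for U.
U vs P: 131–38 for U.
U vs Q: 151–18 for U.
U beats every other option head-to-head.

U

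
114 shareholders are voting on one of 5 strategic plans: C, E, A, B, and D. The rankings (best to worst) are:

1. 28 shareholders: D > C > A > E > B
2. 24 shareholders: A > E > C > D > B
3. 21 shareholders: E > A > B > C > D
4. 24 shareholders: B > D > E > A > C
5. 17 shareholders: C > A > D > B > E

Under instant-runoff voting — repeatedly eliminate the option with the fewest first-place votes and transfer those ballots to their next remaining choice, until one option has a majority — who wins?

A

Round 1: C 17, E 21, A 24, B 24, D 28. Eliminate C.
Round 2: E 21, A 41, B 24, D 28. Eliminate E.
Round 3: A 62, B 24, D 28. A has a majority.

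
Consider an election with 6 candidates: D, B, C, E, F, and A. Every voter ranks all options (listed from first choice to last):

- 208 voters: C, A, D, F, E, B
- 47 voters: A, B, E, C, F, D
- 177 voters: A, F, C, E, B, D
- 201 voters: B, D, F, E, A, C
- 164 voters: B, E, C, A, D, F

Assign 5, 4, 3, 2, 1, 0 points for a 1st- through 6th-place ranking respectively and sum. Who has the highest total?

A

D: 208·3 + 47·0 + 177·0 + 201·4 + 164·1 = 1592
B: 208·0 + 47·4 + 177·1 + 201·5 + 164·5 = 2190
C: 208·5 + 47·2 + 177·3 + 201·0 + 164·3 = 2157
E: 208·1 + 47·3 + 177·2 + 201·2 + 164·4 = 1761
F: 208·2 + 47·1 + 177·4 + 201·3 + 164·0 = 1774
A: 208·4 + 47·5 + 177·5 + 201·1 + 164·2 = 2481
A has the highest Borda score (2481).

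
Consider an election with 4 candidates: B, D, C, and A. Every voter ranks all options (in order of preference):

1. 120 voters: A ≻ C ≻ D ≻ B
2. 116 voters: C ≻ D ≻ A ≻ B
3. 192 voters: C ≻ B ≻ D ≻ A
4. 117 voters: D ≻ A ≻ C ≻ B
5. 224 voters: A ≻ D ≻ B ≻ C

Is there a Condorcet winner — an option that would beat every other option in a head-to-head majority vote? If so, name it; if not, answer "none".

none

Checking pairwise contests:
D beats B 577–192.
C beats D 428–341.
A beats C 461–308.
D beats A 425–344.
Every option loses at least one head-to-head, so there is no Condorcet winner.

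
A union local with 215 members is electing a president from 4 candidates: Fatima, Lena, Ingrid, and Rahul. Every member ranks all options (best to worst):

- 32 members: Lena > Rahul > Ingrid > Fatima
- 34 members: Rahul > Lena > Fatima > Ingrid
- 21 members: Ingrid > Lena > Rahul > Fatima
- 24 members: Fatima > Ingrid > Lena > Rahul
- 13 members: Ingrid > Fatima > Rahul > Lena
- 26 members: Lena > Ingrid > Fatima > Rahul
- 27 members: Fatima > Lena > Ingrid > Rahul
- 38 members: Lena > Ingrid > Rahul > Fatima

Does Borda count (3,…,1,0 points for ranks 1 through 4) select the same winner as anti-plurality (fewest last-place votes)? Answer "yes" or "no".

Borda — scores: Fatima 239, Lena 476, Ingrid 337, Rahul 238. Winner: Lena.
Anti-plurality — last-place votes: Fatima 91, Lena 13, Ingrid 34, Rahul 77. Winner: Lena.
The two methods agree.

yes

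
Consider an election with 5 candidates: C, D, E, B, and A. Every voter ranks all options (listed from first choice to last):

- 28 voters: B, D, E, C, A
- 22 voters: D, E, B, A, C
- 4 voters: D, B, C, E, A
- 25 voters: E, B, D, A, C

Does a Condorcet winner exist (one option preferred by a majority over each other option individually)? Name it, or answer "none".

none

Checking pairwise contests:
D beats C 79–0.
B beats D 53–26.
D beats E 54–25.
E beats B 47–32.
D beats A 79–0.
Every option loses at least one head-to-head, so there is no Condorcet winner.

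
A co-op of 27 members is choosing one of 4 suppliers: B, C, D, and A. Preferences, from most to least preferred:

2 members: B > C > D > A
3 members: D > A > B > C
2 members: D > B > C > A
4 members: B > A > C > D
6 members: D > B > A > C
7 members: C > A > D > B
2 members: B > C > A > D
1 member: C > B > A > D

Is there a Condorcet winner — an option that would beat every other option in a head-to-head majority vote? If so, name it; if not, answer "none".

Checking pairwise contests:
D beats B 18–9.
B beats C 19–8.
C beats D 16–11.
B beats A 17–10.
Every option loses at least one head-to-head, so there is no Condorcet winner.

none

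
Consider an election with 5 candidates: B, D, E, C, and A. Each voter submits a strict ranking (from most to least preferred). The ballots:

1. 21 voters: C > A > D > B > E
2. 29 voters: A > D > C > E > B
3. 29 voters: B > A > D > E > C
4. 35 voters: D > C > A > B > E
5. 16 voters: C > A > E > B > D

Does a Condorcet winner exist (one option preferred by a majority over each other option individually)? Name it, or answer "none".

Checking pairwise contests:
D beats B 85–45.
A beats D 95–35.
B beats E 85–45.
D beats C 93–37.
C beats A 72–58.
Every option loses at least one head-to-head, so there is no Condorcet winner.

none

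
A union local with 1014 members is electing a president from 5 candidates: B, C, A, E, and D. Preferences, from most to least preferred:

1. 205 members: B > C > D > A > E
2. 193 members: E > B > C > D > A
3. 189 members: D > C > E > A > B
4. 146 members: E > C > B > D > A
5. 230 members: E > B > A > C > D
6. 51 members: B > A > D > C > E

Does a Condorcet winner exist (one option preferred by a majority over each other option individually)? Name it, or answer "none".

E vs B: 758–256 for E.
E vs C: 569–445 for E.
E vs A: 758–256 for E.
E vs D: 569–445 for E.
E beats every other option head-to-head.

E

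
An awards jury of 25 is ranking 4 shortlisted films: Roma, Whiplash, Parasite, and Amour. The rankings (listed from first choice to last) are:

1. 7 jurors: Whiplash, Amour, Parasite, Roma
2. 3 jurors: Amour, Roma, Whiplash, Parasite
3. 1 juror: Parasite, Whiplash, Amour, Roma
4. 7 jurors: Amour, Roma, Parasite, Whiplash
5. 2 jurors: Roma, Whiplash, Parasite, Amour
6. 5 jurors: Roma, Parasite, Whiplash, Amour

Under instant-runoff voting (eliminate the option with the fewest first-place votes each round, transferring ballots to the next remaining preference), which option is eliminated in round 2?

Round 1: Roma 7, Whiplash 7, Parasite 1, Amour 10. Eliminate Parasite.
Round 2: Roma 7, Whiplash 8, Amour 10. Eliminate Roma.

Roma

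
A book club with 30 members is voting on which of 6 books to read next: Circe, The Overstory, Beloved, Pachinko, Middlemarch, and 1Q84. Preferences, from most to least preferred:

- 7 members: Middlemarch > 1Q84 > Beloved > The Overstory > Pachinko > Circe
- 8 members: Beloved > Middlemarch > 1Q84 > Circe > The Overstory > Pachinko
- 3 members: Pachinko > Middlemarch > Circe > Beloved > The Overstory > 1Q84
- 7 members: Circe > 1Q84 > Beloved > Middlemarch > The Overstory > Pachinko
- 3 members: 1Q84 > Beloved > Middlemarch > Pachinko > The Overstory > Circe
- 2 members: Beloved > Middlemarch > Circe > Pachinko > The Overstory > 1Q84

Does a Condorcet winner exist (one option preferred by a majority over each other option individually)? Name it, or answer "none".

Checking pairwise contests:
Beloved beats Circe 20–10.
Circe beats The Overstory 20–10.
1Q84 beats Beloved 17–13.
Circe beats Pachinko 17–13.
Beloved beats Middlemarch 20–10.
Middlemarch beats 1Q84 20–10.
Every option loses at least one head-to-head, so there is no Condorcet winner.

none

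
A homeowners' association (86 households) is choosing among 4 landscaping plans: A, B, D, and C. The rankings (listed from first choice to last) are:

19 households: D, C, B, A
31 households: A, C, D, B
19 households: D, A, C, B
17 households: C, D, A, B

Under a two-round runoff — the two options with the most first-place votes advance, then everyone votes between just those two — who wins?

Round 1 first-place votes: A 31, B 0, D 38, C 17.
D and A advance.
Runoff: D is preferred to A by 55 voters; A by 31.
D wins the runoff.

D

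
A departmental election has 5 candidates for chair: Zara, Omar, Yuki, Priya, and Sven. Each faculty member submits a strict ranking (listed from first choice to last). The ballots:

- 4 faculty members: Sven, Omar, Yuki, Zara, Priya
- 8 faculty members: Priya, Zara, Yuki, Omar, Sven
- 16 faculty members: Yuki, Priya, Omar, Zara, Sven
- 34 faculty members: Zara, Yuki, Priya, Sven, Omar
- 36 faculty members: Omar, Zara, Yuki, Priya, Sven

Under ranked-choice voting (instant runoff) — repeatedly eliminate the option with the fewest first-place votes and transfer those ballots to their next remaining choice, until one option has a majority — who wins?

Omar

Round 1: Zara 34, Omar 36, Yuki 16, Priya 8, Sven 4. Eliminate Sven.
Round 2: Zara 34, Omar 40, Yuki 16, Priya 8. Eliminate Priya.
Round 3: Zara 42, Omar 40, Yuki 16. Eliminate Yuki.
Round 4: Zara 42, Omar 56. Omar has a majority.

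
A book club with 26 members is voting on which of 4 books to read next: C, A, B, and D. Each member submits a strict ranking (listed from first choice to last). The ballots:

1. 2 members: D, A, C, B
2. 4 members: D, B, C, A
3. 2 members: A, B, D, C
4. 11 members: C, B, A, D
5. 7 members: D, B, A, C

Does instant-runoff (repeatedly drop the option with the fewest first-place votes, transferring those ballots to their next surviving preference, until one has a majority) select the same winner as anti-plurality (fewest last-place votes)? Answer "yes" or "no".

no

Instant-runoff — R1 C 11, A 2, B 0, D 13 (B out); R2 C 11, A 2, D 13 (A out); R3 C 11, D 15 (D winner). Winner: D.
Anti-plurality — last-place votes: C 9, A 4, B 2, D 11. Winner: B.
The two methods disagree.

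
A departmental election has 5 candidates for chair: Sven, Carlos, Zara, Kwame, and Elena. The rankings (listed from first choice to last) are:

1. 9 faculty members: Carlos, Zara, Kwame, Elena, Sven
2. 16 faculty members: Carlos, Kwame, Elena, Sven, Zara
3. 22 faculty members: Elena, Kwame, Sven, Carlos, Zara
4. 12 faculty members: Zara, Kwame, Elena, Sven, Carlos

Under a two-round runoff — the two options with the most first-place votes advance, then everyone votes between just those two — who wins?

Elena

Round 1 first-place votes: Sven 0, Carlos 25, Zara 12, Kwame 0, Elena 22.
Carlos and Elena advance.
Runoff: Carlos is preferred to Elena by 25 voters; Elena by 34.
Elena wins the runoff.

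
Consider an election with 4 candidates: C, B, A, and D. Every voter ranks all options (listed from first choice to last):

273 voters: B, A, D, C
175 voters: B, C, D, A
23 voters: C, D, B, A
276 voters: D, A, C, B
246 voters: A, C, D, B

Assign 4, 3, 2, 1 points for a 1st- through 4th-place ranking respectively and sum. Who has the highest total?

A

C: 273·1 + 175·3 + 23·4 + 276·2 + 246·3 = 2180
B: 273·4 + 175·4 + 23·2 + 276·1 + 246·1 = 2360
A: 273·3 + 175·1 + 23·1 + 276·3 + 246·4 = 2829
D: 273·2 + 175·2 + 23·3 + 276·4 + 246·2 = 2561
A has the highest Borda score (2829).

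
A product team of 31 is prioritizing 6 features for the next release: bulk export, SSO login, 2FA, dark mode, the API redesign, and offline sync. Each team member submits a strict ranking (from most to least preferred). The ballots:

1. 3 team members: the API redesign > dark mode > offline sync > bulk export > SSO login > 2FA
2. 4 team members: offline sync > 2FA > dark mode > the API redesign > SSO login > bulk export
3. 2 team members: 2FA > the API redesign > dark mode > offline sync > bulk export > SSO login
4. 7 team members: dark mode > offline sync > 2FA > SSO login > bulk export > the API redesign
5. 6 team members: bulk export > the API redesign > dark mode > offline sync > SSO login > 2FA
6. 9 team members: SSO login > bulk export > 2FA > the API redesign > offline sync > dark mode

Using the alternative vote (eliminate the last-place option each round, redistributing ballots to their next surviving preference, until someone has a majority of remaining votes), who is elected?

Round 1: bulk export 6, SSO login 9, 2FA 2, dark mode 7, the API redesign 3, offline sync 4. Eliminate 2FA.
Round 2: bulk export 6, SSO login 9, dark mode 7, the API redesign 5, offline sync 4. Eliminate offline sync.
Round 3: bulk export 6, SSO login 9, dark mode 11, the API redesign 5. Eliminate the API redesign.
Round 4: bulk export 6, SSO login 9, dark mode 16. Dark mode has a majority.

dark mode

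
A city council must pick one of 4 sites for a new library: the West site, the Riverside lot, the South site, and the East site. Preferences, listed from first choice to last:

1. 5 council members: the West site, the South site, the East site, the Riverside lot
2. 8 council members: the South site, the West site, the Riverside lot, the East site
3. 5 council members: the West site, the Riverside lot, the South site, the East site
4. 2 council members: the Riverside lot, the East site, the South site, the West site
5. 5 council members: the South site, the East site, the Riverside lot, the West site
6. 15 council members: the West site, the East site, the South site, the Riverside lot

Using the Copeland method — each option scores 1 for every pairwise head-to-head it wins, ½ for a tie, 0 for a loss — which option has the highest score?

the West site: beats the Riverside lot, the South site, and the East site → score 3.
the Riverside lot: loses to the West site, the South site, and the East site → score 0.
the South site: beats the Riverside lot and the East site; loses to the West site → score 2.
the East site: beats the Riverside lot; loses to the West site and the South site → score 1.
the West site has the best pairwise record.

the West site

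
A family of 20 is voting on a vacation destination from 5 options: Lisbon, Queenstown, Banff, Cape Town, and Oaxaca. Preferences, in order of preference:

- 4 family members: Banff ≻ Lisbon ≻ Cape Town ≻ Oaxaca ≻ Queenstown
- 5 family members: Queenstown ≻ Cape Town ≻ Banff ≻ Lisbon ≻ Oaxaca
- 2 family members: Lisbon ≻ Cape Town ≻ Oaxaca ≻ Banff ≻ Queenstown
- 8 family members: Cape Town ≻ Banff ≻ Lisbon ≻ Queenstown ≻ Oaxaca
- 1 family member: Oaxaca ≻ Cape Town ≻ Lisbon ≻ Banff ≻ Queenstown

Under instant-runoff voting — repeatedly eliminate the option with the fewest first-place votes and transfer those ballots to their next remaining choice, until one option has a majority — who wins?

Cape Town

Round 1: Lisbon 2, Queenstown 5, Banff 4, Cape Town 8, Oaxaca 1. Eliminate Oaxaca.
Round 2: Lisbon 2, Queenstown 5, Banff 4, Cape Town 9. Eliminate Lisbon.
Round 3: Queenstown 5, Banff 4, Cape Town 11. Cape Town has a majority.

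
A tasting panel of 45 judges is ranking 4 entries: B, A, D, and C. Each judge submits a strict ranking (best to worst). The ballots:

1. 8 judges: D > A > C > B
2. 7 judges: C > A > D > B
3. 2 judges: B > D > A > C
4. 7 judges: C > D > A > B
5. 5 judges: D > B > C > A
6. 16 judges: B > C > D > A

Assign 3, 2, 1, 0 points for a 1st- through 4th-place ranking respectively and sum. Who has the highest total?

B: 8·0 + 7·0 + 2·3 + 7·0 + 5·2 + 16·3 = 64
A: 8·2 + 7·2 + 2·1 + 7·1 + 5·0 + 16·0 = 39
D: 8·3 + 7·1 + 2·2 + 7·2 + 5·3 + 16·1 = 80
C: 8·1 + 7·3 + 2·0 + 7·3 + 5·1 + 16·2 = 87
C has the highest Borda score (87).

C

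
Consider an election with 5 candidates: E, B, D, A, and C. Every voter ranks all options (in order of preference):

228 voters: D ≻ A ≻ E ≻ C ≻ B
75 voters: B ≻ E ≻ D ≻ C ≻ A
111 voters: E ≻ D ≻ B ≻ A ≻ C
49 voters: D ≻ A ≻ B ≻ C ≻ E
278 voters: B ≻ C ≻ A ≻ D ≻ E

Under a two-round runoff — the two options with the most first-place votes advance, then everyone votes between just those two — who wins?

D

Round 1 first-place votes: E 111, B 353, D 277, A 0, C 0.
B and D advance.
Runoff: B is preferred to D by 353 voters; D by 388.
D wins the runoff.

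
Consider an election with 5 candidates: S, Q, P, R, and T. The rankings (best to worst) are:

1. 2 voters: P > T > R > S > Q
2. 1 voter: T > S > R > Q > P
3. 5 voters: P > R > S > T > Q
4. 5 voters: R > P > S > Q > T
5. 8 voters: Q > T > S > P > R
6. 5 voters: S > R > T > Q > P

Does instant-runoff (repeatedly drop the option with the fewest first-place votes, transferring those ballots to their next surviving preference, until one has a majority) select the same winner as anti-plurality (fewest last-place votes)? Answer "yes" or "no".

Instant-runoff — R1 S 5, Q 8, P 7, R 5, T 1 (T out); R2 S 6, Q 8, P 7, R 5 (R out); R3 S 6, Q 8, P 12 (S out); R4 Q 14, P 12 (Q winner). Winner: Q.
Anti-plurality — last-place votes: S 0, Q 7, P 6, R 8, T 5. Winner: S.
The two methods disagree.

no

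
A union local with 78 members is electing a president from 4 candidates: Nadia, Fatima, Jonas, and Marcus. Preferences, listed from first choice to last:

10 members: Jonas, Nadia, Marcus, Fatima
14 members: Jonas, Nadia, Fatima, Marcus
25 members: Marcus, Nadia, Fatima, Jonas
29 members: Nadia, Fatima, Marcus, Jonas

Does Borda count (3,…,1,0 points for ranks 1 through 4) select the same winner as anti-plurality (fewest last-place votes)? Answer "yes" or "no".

yes

Borda — scores: Nadia 185, Fatima 97, Jonas 72, Marcus 114. Winner: Nadia.
Anti-plurality — last-place votes: Nadia 0, Fatima 10, Jonas 54, Marcus 14. Winner: Nadia.
The two methods agree.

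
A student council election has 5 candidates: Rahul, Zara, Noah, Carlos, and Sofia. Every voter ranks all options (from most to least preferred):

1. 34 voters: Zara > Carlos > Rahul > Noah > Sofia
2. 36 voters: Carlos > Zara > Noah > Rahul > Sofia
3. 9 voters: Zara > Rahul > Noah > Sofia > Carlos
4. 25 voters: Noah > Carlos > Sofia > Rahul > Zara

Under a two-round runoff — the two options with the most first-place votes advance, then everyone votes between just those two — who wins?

Carlos

Round 1 first-place votes: Rahul 0, Zara 43, Noah 25, Carlos 36, Sofia 0.
Zara and Carlos advance.
Runoff: Zara is preferred to Carlos by 43 voters; Carlos by 61.
Carlos wins the runoff.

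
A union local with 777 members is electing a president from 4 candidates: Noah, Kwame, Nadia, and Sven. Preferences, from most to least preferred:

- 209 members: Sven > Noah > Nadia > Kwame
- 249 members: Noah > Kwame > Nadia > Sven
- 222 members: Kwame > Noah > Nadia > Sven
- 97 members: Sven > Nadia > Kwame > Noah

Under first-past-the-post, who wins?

First-place votes: Noah 249, Kwame 222, Nadia 0, Sven 306.
Sven has the most first-place votes.

Sven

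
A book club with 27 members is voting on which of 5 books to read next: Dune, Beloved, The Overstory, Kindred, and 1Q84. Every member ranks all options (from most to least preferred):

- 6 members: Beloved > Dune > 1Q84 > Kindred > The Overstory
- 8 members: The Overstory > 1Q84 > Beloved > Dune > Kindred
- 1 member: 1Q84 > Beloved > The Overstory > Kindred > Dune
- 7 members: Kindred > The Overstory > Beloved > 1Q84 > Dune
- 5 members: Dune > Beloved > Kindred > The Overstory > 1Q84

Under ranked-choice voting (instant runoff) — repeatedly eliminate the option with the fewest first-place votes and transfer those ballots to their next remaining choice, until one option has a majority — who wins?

The Overstory

Round 1: Dune 5, Beloved 6, The Overstory 8, Kindred 7, 1Q84 1. Eliminate 1Q84.
Round 2: Dune 5, Beloved 7, The Overstory 8, Kindred 7. Eliminate Dune.
Round 3: Beloved 12, The Overstory 8, Kindred 7. Eliminate Kindred.
Round 4: Beloved 12, The Overstory 15. The Overstory has a majority.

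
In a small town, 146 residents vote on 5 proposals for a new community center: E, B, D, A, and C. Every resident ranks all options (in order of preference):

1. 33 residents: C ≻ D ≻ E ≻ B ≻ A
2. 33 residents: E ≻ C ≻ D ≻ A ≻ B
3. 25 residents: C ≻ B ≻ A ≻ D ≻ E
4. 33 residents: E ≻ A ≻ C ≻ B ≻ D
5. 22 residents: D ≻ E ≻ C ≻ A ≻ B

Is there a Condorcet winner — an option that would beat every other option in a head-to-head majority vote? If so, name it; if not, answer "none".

none

Checking pairwise contests:
D beats E 80–66.
E beats B 121–25.
C beats D 124–22.
E beats A 121–25.
E beats C 88–58.
Every option loses at least one head-to-head, so there is no Condorcet winner.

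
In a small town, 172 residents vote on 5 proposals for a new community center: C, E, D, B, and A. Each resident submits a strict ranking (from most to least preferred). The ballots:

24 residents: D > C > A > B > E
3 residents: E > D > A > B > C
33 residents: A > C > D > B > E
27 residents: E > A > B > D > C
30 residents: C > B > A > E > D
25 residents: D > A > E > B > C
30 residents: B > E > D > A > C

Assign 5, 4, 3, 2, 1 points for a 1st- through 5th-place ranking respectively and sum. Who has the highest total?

C: 24·4 + 3·1 + 33·4 + 27·1 + 30·5 + 25·1 + 30·1 = 463
E: 24·1 + 3·5 + 33·1 + 27·5 + 30·2 + 25·3 + 30·4 = 462
D: 24·5 + 3·4 + 33·3 + 27·2 + 30·1 + 25·5 + 30·3 = 530
B: 24·2 + 3·2 + 33·2 + 27·3 + 30·4 + 25·2 + 30·5 = 521
A: 24·3 + 3·3 + 33·5 + 27·4 + 30·3 + 25·4 + 30·2 = 604
A has the highest Borda score (604).

A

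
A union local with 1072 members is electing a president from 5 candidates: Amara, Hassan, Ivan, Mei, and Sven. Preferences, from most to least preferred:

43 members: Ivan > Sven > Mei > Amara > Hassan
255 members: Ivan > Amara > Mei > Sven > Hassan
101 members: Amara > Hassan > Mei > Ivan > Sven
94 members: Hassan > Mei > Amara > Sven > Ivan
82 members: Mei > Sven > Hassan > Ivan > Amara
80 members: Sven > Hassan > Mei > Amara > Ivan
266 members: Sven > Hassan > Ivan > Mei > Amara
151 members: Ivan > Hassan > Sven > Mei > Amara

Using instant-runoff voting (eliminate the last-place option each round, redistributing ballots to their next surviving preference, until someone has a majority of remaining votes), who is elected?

Ivan

Round 1: Amara 101, Hassan 94, Ivan 449, Mei 82, Sven 346. Eliminate Mei.
Round 2: Amara 101, Hassan 94, Ivan 449, Sven 428. Eliminate Hassan.
Round 3: Amara 195, Ivan 449, Sven 428. Eliminate Amara.
Round 4: Ivan 550, Sven 522. Ivan has a majority.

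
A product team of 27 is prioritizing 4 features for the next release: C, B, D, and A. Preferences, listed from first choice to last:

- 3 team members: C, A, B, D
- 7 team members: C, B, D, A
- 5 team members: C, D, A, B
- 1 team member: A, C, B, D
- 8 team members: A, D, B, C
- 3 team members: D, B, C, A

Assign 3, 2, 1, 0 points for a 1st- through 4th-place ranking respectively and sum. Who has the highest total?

C

C: 3·3 + 7·3 + 5·3 + 1·2 + 8·0 + 3·1 = 50
B: 3·1 + 7·2 + 5·0 + 1·1 + 8·1 + 3·2 = 32
D: 3·0 + 7·1 + 5·2 + 1·0 + 8·2 + 3·3 = 42
A: 3·2 + 7·0 + 5·1 + 1·3 + 8·3 + 3·0 = 38
C has the highest Borda score (50).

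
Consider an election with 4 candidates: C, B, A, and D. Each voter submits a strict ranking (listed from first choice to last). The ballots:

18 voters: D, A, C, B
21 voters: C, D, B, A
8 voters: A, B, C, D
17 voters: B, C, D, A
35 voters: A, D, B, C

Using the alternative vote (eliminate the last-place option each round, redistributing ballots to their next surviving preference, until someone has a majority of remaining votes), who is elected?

A

Round 1: C 21, B 17, A 43, D 18. Eliminate B.
Round 2: C 38, A 43, D 18. Eliminate D.
Round 3: C 38, A 61. A has a majority.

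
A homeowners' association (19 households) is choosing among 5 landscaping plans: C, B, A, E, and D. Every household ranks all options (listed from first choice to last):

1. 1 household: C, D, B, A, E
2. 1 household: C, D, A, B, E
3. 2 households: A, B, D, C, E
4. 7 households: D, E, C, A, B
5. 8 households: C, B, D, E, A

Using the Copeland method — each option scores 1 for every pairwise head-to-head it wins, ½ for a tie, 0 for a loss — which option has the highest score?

C: beats B, A, E, and D → score 4.
B: beats E and D; loses to C and A → score 2.
A: beats B; loses to C, E, and D → score 1.
E: beats A; loses to C, B, and D → score 1.
D: beats A and E; loses to C and B → score 2.
C has the best pairwise record.

C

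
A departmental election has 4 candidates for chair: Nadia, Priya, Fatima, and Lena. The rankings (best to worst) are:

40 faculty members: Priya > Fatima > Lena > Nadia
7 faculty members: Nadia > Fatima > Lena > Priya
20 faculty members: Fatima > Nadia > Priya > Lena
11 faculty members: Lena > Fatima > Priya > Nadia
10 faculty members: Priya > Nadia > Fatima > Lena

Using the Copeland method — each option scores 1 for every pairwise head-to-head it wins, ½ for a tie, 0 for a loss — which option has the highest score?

Nadia: loses to Priya, Fatima, and Lena → score 0.
Priya: beats Nadia, Fatima, and Lena → score 3.
Fatima: beats Nadia and Lena; loses to Priya → score 2.
Lena: beats Nadia; loses to Priya and Fatima → score 1.
Priya has the best pairwise record.

Priya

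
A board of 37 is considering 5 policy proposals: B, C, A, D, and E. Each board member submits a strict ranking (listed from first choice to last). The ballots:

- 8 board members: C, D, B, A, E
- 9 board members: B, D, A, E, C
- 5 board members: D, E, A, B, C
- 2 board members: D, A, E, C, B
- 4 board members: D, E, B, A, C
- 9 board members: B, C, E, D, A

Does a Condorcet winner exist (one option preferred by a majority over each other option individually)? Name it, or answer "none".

D vs B: 19–18 for D.
D vs C: 20–17 for D.
D vs A: 37–0 for D.
D vs E: 28–9 for D.
D beats every other option head-to-head.

D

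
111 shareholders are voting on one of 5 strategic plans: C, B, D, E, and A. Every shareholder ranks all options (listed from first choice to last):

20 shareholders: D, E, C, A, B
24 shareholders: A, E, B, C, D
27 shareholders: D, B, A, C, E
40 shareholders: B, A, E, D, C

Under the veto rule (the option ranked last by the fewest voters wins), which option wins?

A

Last-place votes: C 40, B 20, D 24, E 27, A 0.
A is ranked last by the fewest voters, so A wins.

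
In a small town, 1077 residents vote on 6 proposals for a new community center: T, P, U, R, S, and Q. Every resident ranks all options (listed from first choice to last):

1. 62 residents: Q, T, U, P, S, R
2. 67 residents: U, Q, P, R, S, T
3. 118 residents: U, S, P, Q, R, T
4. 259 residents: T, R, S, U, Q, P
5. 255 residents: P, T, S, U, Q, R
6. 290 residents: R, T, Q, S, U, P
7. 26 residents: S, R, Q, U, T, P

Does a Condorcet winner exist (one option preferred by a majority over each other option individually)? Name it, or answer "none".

T vs P: 637–440 for T.
T vs U: 866–211 for T.
T vs R: 576–501 for T.
T vs S: 866–211 for T.
T vs Q: 804–273 for T.
T beats every other option head-to-head.

T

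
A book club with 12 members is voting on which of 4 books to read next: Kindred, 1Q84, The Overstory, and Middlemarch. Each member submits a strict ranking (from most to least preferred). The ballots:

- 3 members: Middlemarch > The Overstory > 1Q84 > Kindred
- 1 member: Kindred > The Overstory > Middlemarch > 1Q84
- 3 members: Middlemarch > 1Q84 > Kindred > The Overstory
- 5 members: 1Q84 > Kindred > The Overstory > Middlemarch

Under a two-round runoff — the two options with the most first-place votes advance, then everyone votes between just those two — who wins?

Middlemarch

Round 1 first-place votes: Kindred 1, 1Q84 5, The Overstory 0, Middlemarch 6.
Middlemarch and 1Q84 advance.
Runoff: Middlemarch is preferred to 1Q84 by 7 voters; 1Q84 by 5.
Middlemarch wins the runoff.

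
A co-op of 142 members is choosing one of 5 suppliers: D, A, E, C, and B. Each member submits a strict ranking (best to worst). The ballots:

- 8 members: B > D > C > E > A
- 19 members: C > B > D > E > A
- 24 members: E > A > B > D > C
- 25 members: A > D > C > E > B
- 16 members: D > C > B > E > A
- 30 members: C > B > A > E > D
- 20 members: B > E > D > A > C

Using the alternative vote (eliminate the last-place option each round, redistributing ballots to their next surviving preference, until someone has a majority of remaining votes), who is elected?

Round 1: D 16, A 25, E 24, C 49, B 28. Eliminate D.
Round 2: A 25, E 24, C 65, B 28. Eliminate E.
Round 3: A 49, C 65, B 28. Eliminate B.
Round 4: A 69, C 73. C has a majority.

C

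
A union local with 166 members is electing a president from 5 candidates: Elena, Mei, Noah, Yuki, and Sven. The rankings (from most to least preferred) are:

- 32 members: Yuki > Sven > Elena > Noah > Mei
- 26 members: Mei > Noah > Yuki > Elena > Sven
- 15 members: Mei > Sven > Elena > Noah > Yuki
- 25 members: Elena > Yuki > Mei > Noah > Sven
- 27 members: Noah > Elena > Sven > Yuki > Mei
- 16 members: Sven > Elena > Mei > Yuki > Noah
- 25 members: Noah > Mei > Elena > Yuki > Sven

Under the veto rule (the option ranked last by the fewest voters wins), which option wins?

Elena

Last-place votes: Elena 0, Mei 59, Noah 16, Yuki 15, Sven 76.
Elena is ranked last by the fewest voters, so Elena wins.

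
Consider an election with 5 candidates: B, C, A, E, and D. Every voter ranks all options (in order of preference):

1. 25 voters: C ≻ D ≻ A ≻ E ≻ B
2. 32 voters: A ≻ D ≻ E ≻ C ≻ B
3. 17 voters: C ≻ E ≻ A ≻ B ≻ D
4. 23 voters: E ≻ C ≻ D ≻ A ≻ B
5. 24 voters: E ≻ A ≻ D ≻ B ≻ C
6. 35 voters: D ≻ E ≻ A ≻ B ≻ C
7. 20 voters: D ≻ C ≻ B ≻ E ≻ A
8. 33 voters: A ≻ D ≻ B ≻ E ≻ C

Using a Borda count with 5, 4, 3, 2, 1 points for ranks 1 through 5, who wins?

B: 25·1 + 32·1 + 17·2 + 23·1 + 24·2 + 35·2 + 20·3 + 33·3 = 391
C: 25·5 + 32·2 + 17·5 + 23·4 + 24·1 + 35·1 + 20·4 + 33·1 = 538
A: 25·3 + 32·5 + 17·3 + 23·2 + 24·4 + 35·3 + 20·1 + 33·5 = 718
E: 25·2 + 32·3 + 17·4 + 23·5 + 24·5 + 35·4 + 20·2 + 33·2 = 695
D: 25·4 + 32·4 + 17·1 + 23·3 + 24·3 + 35·5 + 20·5 + 33·4 = 793
D has the highest Borda score (793).

D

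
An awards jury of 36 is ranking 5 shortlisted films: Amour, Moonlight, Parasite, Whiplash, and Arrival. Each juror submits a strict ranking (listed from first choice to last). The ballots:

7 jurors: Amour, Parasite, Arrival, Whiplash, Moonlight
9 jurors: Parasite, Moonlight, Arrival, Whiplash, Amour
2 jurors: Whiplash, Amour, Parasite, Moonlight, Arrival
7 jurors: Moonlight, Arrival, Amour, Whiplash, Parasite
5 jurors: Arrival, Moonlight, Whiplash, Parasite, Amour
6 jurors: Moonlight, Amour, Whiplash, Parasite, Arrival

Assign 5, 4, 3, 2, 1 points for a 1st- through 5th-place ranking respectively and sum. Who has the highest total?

Amour: 7·5 + 9·1 + 2·4 + 7·3 + 5·1 + 6·4 = 102
Moonlight: 7·1 + 9·4 + 2·2 + 7·5 + 5·4 + 6·5 = 132
Parasite: 7·4 + 9·5 + 2·3 + 7·1 + 5·2 + 6·2 = 108
Whiplash: 7·2 + 9·2 + 2·5 + 7·2 + 5·3 + 6·3 = 89
Arrival: 7·3 + 9·3 + 2·1 + 7·4 + 5·5 + 6·1 = 109
Moonlight has the highest Borda score (132).

Moonlight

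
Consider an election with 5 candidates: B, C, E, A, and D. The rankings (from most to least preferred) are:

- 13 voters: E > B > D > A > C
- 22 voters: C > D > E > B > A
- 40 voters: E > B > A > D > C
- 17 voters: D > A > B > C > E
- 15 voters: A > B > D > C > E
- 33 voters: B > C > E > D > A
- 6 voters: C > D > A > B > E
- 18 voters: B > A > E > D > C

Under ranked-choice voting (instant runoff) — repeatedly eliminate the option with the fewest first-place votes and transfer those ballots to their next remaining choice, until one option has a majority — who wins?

B

Round 1: B 51, C 28, E 53, A 15, D 17. Eliminate A.
Round 2: B 66, C 28, E 53, D 17. Eliminate D.
Round 3: B 83, C 28, E 53. B has a majority.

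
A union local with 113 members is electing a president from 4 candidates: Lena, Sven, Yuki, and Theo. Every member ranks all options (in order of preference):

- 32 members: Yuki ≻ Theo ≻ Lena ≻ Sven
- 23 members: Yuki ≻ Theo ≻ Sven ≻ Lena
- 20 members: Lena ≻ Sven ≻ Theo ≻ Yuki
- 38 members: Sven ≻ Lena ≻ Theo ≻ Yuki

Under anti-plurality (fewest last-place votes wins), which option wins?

Last-place votes: Lena 23, Sven 32, Yuki 58, Theo 0.
Theo is ranked last by the fewest voters, so Theo wins.

Theo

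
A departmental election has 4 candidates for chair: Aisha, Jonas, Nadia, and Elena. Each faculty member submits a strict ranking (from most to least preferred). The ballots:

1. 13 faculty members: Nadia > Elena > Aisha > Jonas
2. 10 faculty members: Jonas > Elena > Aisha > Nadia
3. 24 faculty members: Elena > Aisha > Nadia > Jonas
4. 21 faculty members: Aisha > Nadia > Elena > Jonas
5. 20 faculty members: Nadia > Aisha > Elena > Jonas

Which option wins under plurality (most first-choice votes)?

First-place votes: Aisha 21, Jonas 10, Nadia 33, Elena 24.
Nadia has the most first-place votes.

Nadia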